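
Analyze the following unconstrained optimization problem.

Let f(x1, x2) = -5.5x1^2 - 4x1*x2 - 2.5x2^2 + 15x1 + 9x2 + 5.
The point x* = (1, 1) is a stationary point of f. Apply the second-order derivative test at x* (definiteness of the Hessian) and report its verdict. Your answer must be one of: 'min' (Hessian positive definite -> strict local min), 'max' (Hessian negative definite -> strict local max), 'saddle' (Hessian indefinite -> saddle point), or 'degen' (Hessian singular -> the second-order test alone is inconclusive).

Compute the Hessian H = grad^2 f:
  H = [[-11, -4], [-4, -5]]
Verify stationarity: grad f(x*) = H x* + g = (0, 0).
Eigenvalues of H: -13, -3.
Both eigenvalues < 0, so H is negative definite -> x* is a strict local max.

max


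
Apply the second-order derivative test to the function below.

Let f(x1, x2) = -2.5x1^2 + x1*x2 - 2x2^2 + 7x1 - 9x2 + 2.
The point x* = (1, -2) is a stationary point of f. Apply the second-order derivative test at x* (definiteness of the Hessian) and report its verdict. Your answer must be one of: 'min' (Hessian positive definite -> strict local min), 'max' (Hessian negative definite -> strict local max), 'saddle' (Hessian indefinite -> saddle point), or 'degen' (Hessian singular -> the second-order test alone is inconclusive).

Compute the Hessian H = grad^2 f:
  H = [[-5, 1], [1, -4]]
Verify stationarity: grad f(x*) = H x* + g = (0, 0).
Eigenvalues of H: -5.618, -3.382.
Both eigenvalues < 0, so H is negative definite -> x* is a strict local max.

max


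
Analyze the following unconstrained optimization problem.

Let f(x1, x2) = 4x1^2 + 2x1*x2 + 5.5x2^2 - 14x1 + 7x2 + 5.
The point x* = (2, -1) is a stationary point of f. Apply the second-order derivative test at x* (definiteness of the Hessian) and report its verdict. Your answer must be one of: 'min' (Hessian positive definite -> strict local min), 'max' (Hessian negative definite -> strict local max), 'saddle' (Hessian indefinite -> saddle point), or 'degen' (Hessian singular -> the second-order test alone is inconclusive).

Compute the Hessian H = grad^2 f:
  H = [[8, 2], [2, 11]]
Verify stationarity: grad f(x*) = H x* + g = (0, 0).
Eigenvalues of H: 7, 12.
Both eigenvalues > 0, so H is positive definite -> x* is a strict local min.

min


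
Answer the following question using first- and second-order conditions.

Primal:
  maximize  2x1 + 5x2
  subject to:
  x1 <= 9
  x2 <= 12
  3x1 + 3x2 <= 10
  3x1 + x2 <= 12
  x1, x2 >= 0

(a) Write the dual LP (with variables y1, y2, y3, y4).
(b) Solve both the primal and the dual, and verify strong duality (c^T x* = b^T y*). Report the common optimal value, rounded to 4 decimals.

The standard primal-dual pair for 'max c^T x s.t. A x <= b, x >= 0' is:
  Dual:  min b^T y  s.t.  A^T y >= c,  y >= 0.

So the dual LP is:
  minimize  9y1 + 12y2 + 10y3 + 12y4
  subject to:
    y1 + 3y3 + 3y4 >= 2
    y2 + 3y3 + y4 >= 5
    y1, y2, y3, y4 >= 0

Solving the primal: x* = (0, 3.3333).
  primal value c^T x* = 16.6667.
Solving the dual: y* = (0, 0, 1.6667, 0).
  dual value b^T y* = 16.6667.
Strong duality: c^T x* = b^T y*. Confirmed.

16.6667


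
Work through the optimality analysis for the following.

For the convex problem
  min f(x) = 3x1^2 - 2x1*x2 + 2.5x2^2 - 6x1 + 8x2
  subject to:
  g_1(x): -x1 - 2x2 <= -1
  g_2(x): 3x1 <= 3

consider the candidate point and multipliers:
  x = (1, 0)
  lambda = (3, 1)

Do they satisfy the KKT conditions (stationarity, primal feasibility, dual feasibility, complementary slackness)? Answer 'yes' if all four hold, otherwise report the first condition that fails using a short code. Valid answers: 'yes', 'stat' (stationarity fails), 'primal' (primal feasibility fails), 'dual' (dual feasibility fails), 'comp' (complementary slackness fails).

Gradient of f: grad f(x) = Q x + c = (0, 6)
Constraint values g_i(x) = a_i^T x - b_i:
  g_1((1, 0)) = 0
  g_2((1, 0)) = 0
Stationarity residual: grad f(x) + sum_i lambda_i a_i = (0, 0)
  -> stationarity OK
Primal feasibility (all g_i <= 0): OK
Dual feasibility (all lambda_i >= 0): OK
Complementary slackness (lambda_i * g_i(x) = 0 for all i): OK

Verdict: yes, KKT holds.

yes


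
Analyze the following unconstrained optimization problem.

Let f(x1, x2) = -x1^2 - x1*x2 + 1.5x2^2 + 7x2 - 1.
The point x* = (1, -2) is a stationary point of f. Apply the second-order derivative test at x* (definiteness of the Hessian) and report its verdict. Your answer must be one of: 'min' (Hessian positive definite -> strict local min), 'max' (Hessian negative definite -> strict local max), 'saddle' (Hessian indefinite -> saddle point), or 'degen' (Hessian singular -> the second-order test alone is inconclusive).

Compute the Hessian H = grad^2 f:
  H = [[-2, -1], [-1, 3]]
Verify stationarity: grad f(x*) = H x* + g = (0, 0).
Eigenvalues of H: -2.1926, 3.1926.
Eigenvalues have mixed signs, so H is indefinite -> x* is a saddle point.

saddle


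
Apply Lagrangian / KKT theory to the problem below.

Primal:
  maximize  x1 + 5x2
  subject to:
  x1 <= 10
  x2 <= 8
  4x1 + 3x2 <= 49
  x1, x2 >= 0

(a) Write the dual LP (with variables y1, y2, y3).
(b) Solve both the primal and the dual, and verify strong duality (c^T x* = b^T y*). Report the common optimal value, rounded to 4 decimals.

The standard primal-dual pair for 'max c^T x s.t. A x <= b, x >= 0' is:
  Dual:  min b^T y  s.t.  A^T y >= c,  y >= 0.

So the dual LP is:
  minimize  10y1 + 8y2 + 49y3
  subject to:
    y1 + 4y3 >= 1
    y2 + 3y3 >= 5
    y1, y2, y3 >= 0

Solving the primal: x* = (6.25, 8).
  primal value c^T x* = 46.25.
Solving the dual: y* = (0, 4.25, 0.25).
  dual value b^T y* = 46.25.
Strong duality: c^T x* = b^T y*. Confirmed.

46.25


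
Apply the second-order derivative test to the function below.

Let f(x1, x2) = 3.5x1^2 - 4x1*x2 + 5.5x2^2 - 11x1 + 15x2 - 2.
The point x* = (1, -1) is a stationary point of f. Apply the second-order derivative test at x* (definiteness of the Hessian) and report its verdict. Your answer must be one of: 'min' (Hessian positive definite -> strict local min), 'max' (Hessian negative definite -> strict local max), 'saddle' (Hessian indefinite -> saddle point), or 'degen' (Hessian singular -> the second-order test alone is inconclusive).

Compute the Hessian H = grad^2 f:
  H = [[7, -4], [-4, 11]]
Verify stationarity: grad f(x*) = H x* + g = (0, 0).
Eigenvalues of H: 4.5279, 13.4721.
Both eigenvalues > 0, so H is positive definite -> x* is a strict local min.

min


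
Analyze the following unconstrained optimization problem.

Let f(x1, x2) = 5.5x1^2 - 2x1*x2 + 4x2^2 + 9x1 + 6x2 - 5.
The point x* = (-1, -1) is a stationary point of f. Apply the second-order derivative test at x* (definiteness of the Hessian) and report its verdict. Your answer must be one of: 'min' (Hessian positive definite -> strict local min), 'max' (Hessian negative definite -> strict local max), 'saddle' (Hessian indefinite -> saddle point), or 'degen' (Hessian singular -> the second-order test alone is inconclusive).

Compute the Hessian H = grad^2 f:
  H = [[11, -2], [-2, 8]]
Verify stationarity: grad f(x*) = H x* + g = (0, 0).
Eigenvalues of H: 7, 12.
Both eigenvalues > 0, so H is positive definite -> x* is a strict local min.

min


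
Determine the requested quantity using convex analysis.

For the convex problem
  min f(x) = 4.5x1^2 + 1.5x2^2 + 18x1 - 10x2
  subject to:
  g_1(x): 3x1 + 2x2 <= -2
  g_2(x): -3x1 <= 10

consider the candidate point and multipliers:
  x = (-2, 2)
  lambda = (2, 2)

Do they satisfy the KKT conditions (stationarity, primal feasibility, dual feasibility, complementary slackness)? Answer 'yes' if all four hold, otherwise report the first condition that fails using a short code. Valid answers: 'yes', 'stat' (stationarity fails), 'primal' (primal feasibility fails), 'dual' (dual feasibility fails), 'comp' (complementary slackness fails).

Gradient of f: grad f(x) = Q x + c = (0, -4)
Constraint values g_i(x) = a_i^T x - b_i:
  g_1((-2, 2)) = 0
  g_2((-2, 2)) = -4
Stationarity residual: grad f(x) + sum_i lambda_i a_i = (0, 0)
  -> stationarity OK
Primal feasibility (all g_i <= 0): OK
Dual feasibility (all lambda_i >= 0): OK
Complementary slackness (lambda_i * g_i(x) = 0 for all i): FAILS

Verdict: the first failing condition is complementary_slackness -> comp.

comp


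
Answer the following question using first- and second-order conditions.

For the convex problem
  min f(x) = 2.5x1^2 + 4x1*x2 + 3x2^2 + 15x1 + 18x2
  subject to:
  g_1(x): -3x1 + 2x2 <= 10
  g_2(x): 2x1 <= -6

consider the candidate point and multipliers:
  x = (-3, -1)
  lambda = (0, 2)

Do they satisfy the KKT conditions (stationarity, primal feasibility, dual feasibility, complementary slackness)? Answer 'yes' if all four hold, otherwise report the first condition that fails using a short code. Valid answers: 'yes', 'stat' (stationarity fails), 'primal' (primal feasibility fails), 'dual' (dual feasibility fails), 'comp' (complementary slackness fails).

Gradient of f: grad f(x) = Q x + c = (-4, 0)
Constraint values g_i(x) = a_i^T x - b_i:
  g_1((-3, -1)) = -3
  g_2((-3, -1)) = 0
Stationarity residual: grad f(x) + sum_i lambda_i a_i = (0, 0)
  -> stationarity OK
Primal feasibility (all g_i <= 0): OK
Dual feasibility (all lambda_i >= 0): OK
Complementary slackness (lambda_i * g_i(x) = 0 for all i): OK

Verdict: yes, KKT holds.

yes


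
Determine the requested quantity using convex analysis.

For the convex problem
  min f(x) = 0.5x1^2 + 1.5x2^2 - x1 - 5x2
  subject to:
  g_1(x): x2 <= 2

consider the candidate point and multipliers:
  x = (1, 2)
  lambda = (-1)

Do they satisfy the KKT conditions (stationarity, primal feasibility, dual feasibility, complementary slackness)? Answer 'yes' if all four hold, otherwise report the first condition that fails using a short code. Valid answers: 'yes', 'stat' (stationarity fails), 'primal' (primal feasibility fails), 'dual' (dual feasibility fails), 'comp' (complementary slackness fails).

Gradient of f: grad f(x) = Q x + c = (0, 1)
Constraint values g_i(x) = a_i^T x - b_i:
  g_1((1, 2)) = 0
Stationarity residual: grad f(x) + sum_i lambda_i a_i = (0, 0)
  -> stationarity OK
Primal feasibility (all g_i <= 0): OK
Dual feasibility (all lambda_i >= 0): FAILS
Complementary slackness (lambda_i * g_i(x) = 0 for all i): OK

Verdict: the first failing condition is dual_feasibility -> dual.

dual


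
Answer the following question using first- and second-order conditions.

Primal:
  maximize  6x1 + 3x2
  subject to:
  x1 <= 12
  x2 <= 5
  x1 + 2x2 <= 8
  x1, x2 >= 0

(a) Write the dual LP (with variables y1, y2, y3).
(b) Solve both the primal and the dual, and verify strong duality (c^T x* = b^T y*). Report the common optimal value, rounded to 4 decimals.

The standard primal-dual pair for 'max c^T x s.t. A x <= b, x >= 0' is:
  Dual:  min b^T y  s.t.  A^T y >= c,  y >= 0.

So the dual LP is:
  minimize  12y1 + 5y2 + 8y3
  subject to:
    y1 + y3 >= 6
    y2 + 2y3 >= 3
    y1, y2, y3 >= 0

Solving the primal: x* = (8, 0).
  primal value c^T x* = 48.
Solving the dual: y* = (0, 0, 6).
  dual value b^T y* = 48.
Strong duality: c^T x* = b^T y*. Confirmed.

48


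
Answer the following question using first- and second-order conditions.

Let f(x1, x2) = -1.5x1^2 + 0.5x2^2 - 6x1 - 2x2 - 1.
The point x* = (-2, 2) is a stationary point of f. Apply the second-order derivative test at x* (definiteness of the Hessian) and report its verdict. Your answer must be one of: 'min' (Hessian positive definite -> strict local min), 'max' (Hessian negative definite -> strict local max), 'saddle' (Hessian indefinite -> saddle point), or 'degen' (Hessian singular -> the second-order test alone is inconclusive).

Compute the Hessian H = grad^2 f:
  H = [[-3, 0], [0, 1]]
Verify stationarity: grad f(x*) = H x* + g = (0, 0).
Eigenvalues of H: -3, 1.
Eigenvalues have mixed signs, so H is indefinite -> x* is a saddle point.

saddle


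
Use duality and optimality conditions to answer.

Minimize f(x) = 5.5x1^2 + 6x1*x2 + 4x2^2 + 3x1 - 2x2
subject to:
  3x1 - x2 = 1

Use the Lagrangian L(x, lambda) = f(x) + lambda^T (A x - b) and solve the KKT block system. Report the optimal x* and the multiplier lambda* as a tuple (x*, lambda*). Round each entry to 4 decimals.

Form the Lagrangian:
  L(x, lambda) = (1/2) x^T Q x + c^T x + lambda^T (A x - b)
Stationarity (grad_x L = 0): Q x + c + A^T lambda = 0.
Primal feasibility: A x = b.

This gives the KKT block system:
  [ Q   A^T ] [ x     ]   [-c ]
  [ A    0  ] [ lambda ] = [ b ]

Solving the linear system:
  x*      = (0.2773, -0.1681)
  lambda* = (-1.6807)
  f(x*)   = 1.4244

x* = (0.2773, -0.1681), lambda* = (-1.6807)


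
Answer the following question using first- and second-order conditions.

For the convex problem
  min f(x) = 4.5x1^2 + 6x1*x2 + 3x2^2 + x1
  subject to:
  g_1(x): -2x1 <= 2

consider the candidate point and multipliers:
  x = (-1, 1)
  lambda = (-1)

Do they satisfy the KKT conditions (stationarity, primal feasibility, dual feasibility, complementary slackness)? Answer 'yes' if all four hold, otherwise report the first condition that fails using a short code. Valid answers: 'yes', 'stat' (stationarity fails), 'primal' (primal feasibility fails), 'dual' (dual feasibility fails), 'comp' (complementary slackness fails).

Gradient of f: grad f(x) = Q x + c = (-2, 0)
Constraint values g_i(x) = a_i^T x - b_i:
  g_1((-1, 1)) = 0
Stationarity residual: grad f(x) + sum_i lambda_i a_i = (0, 0)
  -> stationarity OK
Primal feasibility (all g_i <= 0): OK
Dual feasibility (all lambda_i >= 0): FAILS
Complementary slackness (lambda_i * g_i(x) = 0 for all i): OK

Verdict: the first failing condition is dual_feasibility -> dual.

dual


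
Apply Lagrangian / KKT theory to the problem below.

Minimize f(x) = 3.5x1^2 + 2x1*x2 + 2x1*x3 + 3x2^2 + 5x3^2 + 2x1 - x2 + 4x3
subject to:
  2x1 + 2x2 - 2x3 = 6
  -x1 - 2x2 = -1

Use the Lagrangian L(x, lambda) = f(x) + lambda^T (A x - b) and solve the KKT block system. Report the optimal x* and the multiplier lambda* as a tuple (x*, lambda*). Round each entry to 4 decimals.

Form the Lagrangian:
  L(x, lambda) = (1/2) x^T Q x + c^T x + lambda^T (A x - b)
Stationarity (grad_x L = 0): Q x + c + A^T lambda = 0.
Primal feasibility: A x = b.

This gives the KKT block system:
  [ Q   A^T ] [ x     ]   [-c ]
  [ A    0  ] [ lambda ] = [ b ]

Solving the linear system:
  x*      = (1.2273, -0.1136, -1.8864)
  lambda* = (-6.2045, -5.8182)
  f(x*)   = 13.2159

x* = (1.2273, -0.1136, -1.8864), lambda* = (-6.2045, -5.8182)


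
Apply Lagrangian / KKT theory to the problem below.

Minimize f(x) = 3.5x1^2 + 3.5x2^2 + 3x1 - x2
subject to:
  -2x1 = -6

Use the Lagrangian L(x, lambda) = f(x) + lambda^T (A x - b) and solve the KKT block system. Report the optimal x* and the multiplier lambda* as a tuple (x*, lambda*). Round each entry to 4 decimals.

Form the Lagrangian:
  L(x, lambda) = (1/2) x^T Q x + c^T x + lambda^T (A x - b)
Stationarity (grad_x L = 0): Q x + c + A^T lambda = 0.
Primal feasibility: A x = b.

This gives the KKT block system:
  [ Q   A^T ] [ x     ]   [-c ]
  [ A    0  ] [ lambda ] = [ b ]

Solving the linear system:
  x*      = (3, 0.1429)
  lambda* = (12)
  f(x*)   = 40.4286

x* = (3, 0.1429), lambda* = (12)


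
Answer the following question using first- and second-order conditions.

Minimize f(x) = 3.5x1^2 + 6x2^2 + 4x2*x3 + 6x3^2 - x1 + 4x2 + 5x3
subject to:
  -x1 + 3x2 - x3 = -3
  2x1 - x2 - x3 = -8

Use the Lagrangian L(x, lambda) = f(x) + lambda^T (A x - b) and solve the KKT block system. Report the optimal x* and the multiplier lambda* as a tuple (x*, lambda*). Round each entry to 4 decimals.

Form the Lagrangian:
  L(x, lambda) = (1/2) x^T Q x + c^T x + lambda^T (A x - b)
Stationarity (grad_x L = 0): Q x + c + A^T lambda = 0.
Primal feasibility: A x = b.

This gives the KKT block system:
  [ Q   A^T ] [ x     ]   [-c ]
  [ A    0  ] [ lambda ] = [ b ]

Solving the linear system:
  x*      = (-3.6813, -1.5109, 2.1484)
  lambda* = (7.5688, 17.1688)
  f(x*)   = 84.218

x* = (-3.6813, -1.5109, 2.1484), lambda* = (7.5688, 17.1688)


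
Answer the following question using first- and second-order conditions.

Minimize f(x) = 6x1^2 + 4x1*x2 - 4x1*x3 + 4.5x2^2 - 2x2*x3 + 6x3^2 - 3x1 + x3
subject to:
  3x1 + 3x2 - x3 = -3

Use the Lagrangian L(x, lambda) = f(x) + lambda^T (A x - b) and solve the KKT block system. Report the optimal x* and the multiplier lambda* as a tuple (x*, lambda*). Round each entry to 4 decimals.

Form the Lagrangian:
  L(x, lambda) = (1/2) x^T Q x + c^T x + lambda^T (A x - b)
Stationarity (grad_x L = 0): Q x + c + A^T lambda = 0.
Primal feasibility: A x = b.

This gives the KKT block system:
  [ Q   A^T ] [ x     ]   [-c ]
  [ A    0  ] [ lambda ] = [ b ]

Solving the linear system:
  x*      = (-0.1688, -0.8489, -0.0531)
  lambda* = (2.7363)
  f(x*)   = 4.3312

x* = (-0.1688, -0.8489, -0.0531), lambda* = (2.7363)


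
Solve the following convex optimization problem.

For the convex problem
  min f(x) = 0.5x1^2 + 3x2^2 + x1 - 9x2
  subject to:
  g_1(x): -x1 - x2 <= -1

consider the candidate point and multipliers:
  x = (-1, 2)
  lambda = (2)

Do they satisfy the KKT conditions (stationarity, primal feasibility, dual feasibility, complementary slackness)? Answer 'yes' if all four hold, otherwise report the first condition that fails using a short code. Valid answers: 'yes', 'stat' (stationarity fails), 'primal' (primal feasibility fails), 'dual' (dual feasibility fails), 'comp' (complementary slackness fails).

Gradient of f: grad f(x) = Q x + c = (0, 3)
Constraint values g_i(x) = a_i^T x - b_i:
  g_1((-1, 2)) = 0
Stationarity residual: grad f(x) + sum_i lambda_i a_i = (-2, 1)
  -> stationarity FAILS
Primal feasibility (all g_i <= 0): OK
Dual feasibility (all lambda_i >= 0): OK
Complementary slackness (lambda_i * g_i(x) = 0 for all i): OK

Verdict: the first failing condition is stationarity -> stat.

stat


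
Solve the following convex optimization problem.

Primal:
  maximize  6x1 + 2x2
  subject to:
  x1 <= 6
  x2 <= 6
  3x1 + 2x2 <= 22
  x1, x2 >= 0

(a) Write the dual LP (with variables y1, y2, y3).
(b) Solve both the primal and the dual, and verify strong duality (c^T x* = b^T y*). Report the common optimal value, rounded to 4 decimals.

The standard primal-dual pair for 'max c^T x s.t. A x <= b, x >= 0' is:
  Dual:  min b^T y  s.t.  A^T y >= c,  y >= 0.

So the dual LP is:
  minimize  6y1 + 6y2 + 22y3
  subject to:
    y1 + 3y3 >= 6
    y2 + 2y3 >= 2
    y1, y2, y3 >= 0

Solving the primal: x* = (6, 2).
  primal value c^T x* = 40.
Solving the dual: y* = (3, 0, 1).
  dual value b^T y* = 40.
Strong duality: c^T x* = b^T y*. Confirmed.

40


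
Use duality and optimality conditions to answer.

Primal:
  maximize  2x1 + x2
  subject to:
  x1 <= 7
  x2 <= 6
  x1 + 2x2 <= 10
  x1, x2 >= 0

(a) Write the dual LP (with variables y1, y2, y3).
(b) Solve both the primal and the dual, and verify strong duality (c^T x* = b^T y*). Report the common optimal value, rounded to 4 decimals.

The standard primal-dual pair for 'max c^T x s.t. A x <= b, x >= 0' is:
  Dual:  min b^T y  s.t.  A^T y >= c,  y >= 0.

So the dual LP is:
  minimize  7y1 + 6y2 + 10y3
  subject to:
    y1 + y3 >= 2
    y2 + 2y3 >= 1
    y1, y2, y3 >= 0

Solving the primal: x* = (7, 1.5).
  primal value c^T x* = 15.5.
Solving the dual: y* = (1.5, 0, 0.5).
  dual value b^T y* = 15.5.
Strong duality: c^T x* = b^T y*. Confirmed.

15.5


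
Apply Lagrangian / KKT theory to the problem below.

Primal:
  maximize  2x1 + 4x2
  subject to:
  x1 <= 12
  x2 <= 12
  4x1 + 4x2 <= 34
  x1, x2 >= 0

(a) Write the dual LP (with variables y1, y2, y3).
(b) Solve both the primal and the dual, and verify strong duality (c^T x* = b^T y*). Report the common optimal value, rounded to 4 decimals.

The standard primal-dual pair for 'max c^T x s.t. A x <= b, x >= 0' is:
  Dual:  min b^T y  s.t.  A^T y >= c,  y >= 0.

So the dual LP is:
  minimize  12y1 + 12y2 + 34y3
  subject to:
    y1 + 4y3 >= 2
    y2 + 4y3 >= 4
    y1, y2, y3 >= 0

Solving the primal: x* = (0, 8.5).
  primal value c^T x* = 34.
Solving the dual: y* = (0, 0, 1).
  dual value b^T y* = 34.
Strong duality: c^T x* = b^T y*. Confirmed.

34


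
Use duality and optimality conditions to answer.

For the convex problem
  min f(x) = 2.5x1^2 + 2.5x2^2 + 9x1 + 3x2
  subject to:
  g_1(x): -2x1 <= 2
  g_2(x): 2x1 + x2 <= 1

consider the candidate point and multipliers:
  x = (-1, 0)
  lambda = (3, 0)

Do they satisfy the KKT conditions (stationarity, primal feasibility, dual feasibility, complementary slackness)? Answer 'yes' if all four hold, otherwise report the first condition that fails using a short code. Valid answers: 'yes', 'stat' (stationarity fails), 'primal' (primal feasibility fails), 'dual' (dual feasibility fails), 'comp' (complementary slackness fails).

Gradient of f: grad f(x) = Q x + c = (4, 3)
Constraint values g_i(x) = a_i^T x - b_i:
  g_1((-1, 0)) = 0
  g_2((-1, 0)) = -3
Stationarity residual: grad f(x) + sum_i lambda_i a_i = (-2, 3)
  -> stationarity FAILS
Primal feasibility (all g_i <= 0): OK
Dual feasibility (all lambda_i >= 0): OK
Complementary slackness (lambda_i * g_i(x) = 0 for all i): OK

Verdict: the first failing condition is stationarity -> stat.

stat


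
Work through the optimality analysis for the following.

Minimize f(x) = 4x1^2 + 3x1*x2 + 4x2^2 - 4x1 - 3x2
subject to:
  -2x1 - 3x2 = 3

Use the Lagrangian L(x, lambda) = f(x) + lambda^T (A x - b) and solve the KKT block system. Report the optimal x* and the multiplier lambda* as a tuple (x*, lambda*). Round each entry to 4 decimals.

Form the Lagrangian:
  L(x, lambda) = (1/2) x^T Q x + c^T x + lambda^T (A x - b)
Stationarity (grad_x L = 0): Q x + c + A^T lambda = 0.
Primal feasibility: A x = b.

This gives the KKT block system:
  [ Q   A^T ] [ x     ]   [-c ]
  [ A    0  ] [ lambda ] = [ b ]

Solving the linear system:
  x*      = (-0.0441, -0.9706)
  lambda* = (-3.6324)
  f(x*)   = 6.9926

x* = (-0.0441, -0.9706), lambda* = (-3.6324)


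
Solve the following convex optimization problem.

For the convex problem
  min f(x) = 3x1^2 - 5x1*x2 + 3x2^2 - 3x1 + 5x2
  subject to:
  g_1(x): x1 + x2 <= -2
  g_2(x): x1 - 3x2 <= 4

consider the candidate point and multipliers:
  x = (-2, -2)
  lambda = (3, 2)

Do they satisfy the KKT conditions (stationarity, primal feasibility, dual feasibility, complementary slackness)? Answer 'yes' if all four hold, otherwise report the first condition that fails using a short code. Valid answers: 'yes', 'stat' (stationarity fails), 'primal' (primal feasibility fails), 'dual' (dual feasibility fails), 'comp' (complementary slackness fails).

Gradient of f: grad f(x) = Q x + c = (-5, 3)
Constraint values g_i(x) = a_i^T x - b_i:
  g_1((-2, -2)) = -2
  g_2((-2, -2)) = 0
Stationarity residual: grad f(x) + sum_i lambda_i a_i = (0, 0)
  -> stationarity OK
Primal feasibility (all g_i <= 0): OK
Dual feasibility (all lambda_i >= 0): OK
Complementary slackness (lambda_i * g_i(x) = 0 for all i): FAILS

Verdict: the first failing condition is complementary_slackness -> comp.

comp


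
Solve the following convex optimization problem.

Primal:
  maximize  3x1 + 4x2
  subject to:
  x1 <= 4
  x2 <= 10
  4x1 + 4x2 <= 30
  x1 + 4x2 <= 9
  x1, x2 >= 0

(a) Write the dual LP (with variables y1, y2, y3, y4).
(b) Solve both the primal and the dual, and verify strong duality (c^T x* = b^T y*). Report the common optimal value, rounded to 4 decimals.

The standard primal-dual pair for 'max c^T x s.t. A x <= b, x >= 0' is:
  Dual:  min b^T y  s.t.  A^T y >= c,  y >= 0.

So the dual LP is:
  minimize  4y1 + 10y2 + 30y3 + 9y4
  subject to:
    y1 + 4y3 + y4 >= 3
    y2 + 4y3 + 4y4 >= 4
    y1, y2, y3, y4 >= 0

Solving the primal: x* = (4, 1.25).
  primal value c^T x* = 17.
Solving the dual: y* = (2, 0, 0, 1).
  dual value b^T y* = 17.
Strong duality: c^T x* = b^T y*. Confirmed.

17


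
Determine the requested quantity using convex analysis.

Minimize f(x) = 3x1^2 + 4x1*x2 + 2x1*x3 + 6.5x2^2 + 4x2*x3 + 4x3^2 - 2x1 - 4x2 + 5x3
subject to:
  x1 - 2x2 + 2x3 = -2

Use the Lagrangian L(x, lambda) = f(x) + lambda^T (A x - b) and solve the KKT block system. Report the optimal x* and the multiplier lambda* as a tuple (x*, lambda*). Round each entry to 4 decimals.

Form the Lagrangian:
  L(x, lambda) = (1/2) x^T Q x + c^T x + lambda^T (A x - b)
Stationarity (grad_x L = 0): Q x + c + A^T lambda = 0.
Primal feasibility: A x = b.

This gives the KKT block system:
  [ Q   A^T ] [ x     ]   [-c ]
  [ A    0  ] [ lambda ] = [ b ]

Solving the linear system:
  x*      = (0.4167, 0.3793, -0.829)
  lambda* = (-0.3592)
  f(x*)   = -3.607

x* = (0.4167, 0.3793, -0.829), lambda* = (-0.3592)


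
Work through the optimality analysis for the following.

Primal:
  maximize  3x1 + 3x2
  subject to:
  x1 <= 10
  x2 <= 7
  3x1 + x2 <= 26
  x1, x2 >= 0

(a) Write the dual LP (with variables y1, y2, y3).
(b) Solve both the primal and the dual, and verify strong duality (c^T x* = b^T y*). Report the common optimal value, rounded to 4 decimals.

The standard primal-dual pair for 'max c^T x s.t. A x <= b, x >= 0' is:
  Dual:  min b^T y  s.t.  A^T y >= c,  y >= 0.

So the dual LP is:
  minimize  10y1 + 7y2 + 26y3
  subject to:
    y1 + 3y3 >= 3
    y2 + y3 >= 3
    y1, y2, y3 >= 0

Solving the primal: x* = (6.3333, 7).
  primal value c^T x* = 40.
Solving the dual: y* = (0, 2, 1).
  dual value b^T y* = 40.
Strong duality: c^T x* = b^T y*. Confirmed.

40


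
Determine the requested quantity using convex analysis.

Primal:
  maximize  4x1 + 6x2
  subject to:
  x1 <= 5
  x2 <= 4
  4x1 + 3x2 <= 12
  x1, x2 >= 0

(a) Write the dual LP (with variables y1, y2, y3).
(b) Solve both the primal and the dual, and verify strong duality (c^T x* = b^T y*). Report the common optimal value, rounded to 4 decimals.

The standard primal-dual pair for 'max c^T x s.t. A x <= b, x >= 0' is:
  Dual:  min b^T y  s.t.  A^T y >= c,  y >= 0.

So the dual LP is:
  minimize  5y1 + 4y2 + 12y3
  subject to:
    y1 + 4y3 >= 4
    y2 + 3y3 >= 6
    y1, y2, y3 >= 0

Solving the primal: x* = (0, 4).
  primal value c^T x* = 24.
Solving the dual: y* = (0, 3, 1).
  dual value b^T y* = 24.
Strong duality: c^T x* = b^T y*. Confirmed.

24


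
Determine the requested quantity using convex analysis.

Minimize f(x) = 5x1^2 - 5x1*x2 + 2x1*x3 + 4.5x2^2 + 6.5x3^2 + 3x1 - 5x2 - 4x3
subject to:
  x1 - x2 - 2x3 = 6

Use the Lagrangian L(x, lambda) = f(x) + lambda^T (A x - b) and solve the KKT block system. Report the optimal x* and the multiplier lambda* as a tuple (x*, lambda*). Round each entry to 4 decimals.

Form the Lagrangian:
  L(x, lambda) = (1/2) x^T Q x + c^T x + lambda^T (A x - b)
Stationarity (grad_x L = 0): Q x + c + A^T lambda = 0.
Primal feasibility: A x = b.

This gives the KKT block system:
  [ Q   A^T ] [ x     ]   [-c ]
  [ A    0  ] [ lambda ] = [ b ]

Solving the linear system:
  x*      = (1.4568, -0.2469, -2.1481)
  lambda* = (-14.5062)
  f(x*)   = 50.6173

x* = (1.4568, -0.2469, -2.1481), lambda* = (-14.5062)


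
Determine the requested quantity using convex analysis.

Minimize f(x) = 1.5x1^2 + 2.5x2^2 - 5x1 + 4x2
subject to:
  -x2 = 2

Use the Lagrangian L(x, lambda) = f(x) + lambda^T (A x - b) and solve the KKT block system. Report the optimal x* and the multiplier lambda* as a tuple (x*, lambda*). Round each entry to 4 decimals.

Form the Lagrangian:
  L(x, lambda) = (1/2) x^T Q x + c^T x + lambda^T (A x - b)
Stationarity (grad_x L = 0): Q x + c + A^T lambda = 0.
Primal feasibility: A x = b.

This gives the KKT block system:
  [ Q   A^T ] [ x     ]   [-c ]
  [ A    0  ] [ lambda ] = [ b ]

Solving the linear system:
  x*      = (1.6667, -2)
  lambda* = (-6)
  f(x*)   = -2.1667

x* = (1.6667, -2), lambda* = (-6)


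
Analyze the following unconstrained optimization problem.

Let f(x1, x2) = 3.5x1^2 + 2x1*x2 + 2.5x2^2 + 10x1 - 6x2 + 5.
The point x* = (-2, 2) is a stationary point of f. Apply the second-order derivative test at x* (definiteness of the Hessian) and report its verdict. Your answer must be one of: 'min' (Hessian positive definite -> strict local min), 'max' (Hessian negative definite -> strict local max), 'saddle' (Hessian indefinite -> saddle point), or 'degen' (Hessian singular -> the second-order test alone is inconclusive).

Compute the Hessian H = grad^2 f:
  H = [[7, 2], [2, 5]]
Verify stationarity: grad f(x*) = H x* + g = (0, 0).
Eigenvalues of H: 3.7639, 8.2361.
Both eigenvalues > 0, so H is positive definite -> x* is a strict local min.

min


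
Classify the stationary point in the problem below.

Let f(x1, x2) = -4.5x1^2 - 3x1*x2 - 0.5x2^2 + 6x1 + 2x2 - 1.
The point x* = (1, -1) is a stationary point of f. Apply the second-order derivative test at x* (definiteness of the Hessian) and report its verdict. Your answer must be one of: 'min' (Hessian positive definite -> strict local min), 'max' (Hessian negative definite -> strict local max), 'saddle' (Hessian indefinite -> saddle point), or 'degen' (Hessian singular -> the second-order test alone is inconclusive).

Compute the Hessian H = grad^2 f:
  H = [[-9, -3], [-3, -1]]
Verify stationarity: grad f(x*) = H x* + g = (0, 0).
Eigenvalues of H: -10, 0.
H has a zero eigenvalue (singular; negative semidefinite but not definite), so H is neither positive definite, negative definite, nor indefinite. The second-order test alone is inconclusive -> degen.
(Indeed, f is constant along the null direction of H through x*, so x* is not a strict local extremum.)

degen


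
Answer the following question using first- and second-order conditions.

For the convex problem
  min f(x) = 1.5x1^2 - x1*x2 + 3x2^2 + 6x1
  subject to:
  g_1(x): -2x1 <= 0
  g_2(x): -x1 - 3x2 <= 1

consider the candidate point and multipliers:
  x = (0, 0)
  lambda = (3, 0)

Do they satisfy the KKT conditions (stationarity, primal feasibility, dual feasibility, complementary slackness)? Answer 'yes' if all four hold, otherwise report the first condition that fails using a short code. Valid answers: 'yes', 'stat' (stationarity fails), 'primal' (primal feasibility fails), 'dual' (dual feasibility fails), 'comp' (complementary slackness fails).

Gradient of f: grad f(x) = Q x + c = (6, 0)
Constraint values g_i(x) = a_i^T x - b_i:
  g_1((0, 0)) = 0
  g_2((0, 0)) = -1
Stationarity residual: grad f(x) + sum_i lambda_i a_i = (0, 0)
  -> stationarity OK
Primal feasibility (all g_i <= 0): OK
Dual feasibility (all lambda_i >= 0): OK
Complementary slackness (lambda_i * g_i(x) = 0 for all i): OK

Verdict: yes, KKT holds.

yes


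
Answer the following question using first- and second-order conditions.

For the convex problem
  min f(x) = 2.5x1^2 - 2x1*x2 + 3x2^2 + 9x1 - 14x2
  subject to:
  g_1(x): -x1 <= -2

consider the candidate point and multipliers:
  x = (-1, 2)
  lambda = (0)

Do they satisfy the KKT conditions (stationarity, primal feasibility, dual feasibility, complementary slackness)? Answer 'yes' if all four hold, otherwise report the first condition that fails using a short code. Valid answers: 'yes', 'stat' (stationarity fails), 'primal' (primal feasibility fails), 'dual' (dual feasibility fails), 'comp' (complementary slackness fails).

Gradient of f: grad f(x) = Q x + c = (0, 0)
Constraint values g_i(x) = a_i^T x - b_i:
  g_1((-1, 2)) = 3
Stationarity residual: grad f(x) + sum_i lambda_i a_i = (0, 0)
  -> stationarity OK
Primal feasibility (all g_i <= 0): FAILS
Dual feasibility (all lambda_i >= 0): OK
Complementary slackness (lambda_i * g_i(x) = 0 for all i): OK

Verdict: the first failing condition is primal_feasibility -> primal.

primal


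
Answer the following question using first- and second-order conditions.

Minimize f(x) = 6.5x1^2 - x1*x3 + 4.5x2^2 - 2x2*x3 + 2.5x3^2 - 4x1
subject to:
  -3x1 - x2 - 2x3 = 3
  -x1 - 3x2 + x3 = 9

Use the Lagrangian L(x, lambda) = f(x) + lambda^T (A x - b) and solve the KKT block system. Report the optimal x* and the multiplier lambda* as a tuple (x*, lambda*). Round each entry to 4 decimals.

Form the Lagrangian:
  L(x, lambda) = (1/2) x^T Q x + c^T x + lambda^T (A x - b)
Stationarity (grad_x L = 0): Q x + c + A^T lambda = 0.
Primal feasibility: A x = b.

This gives the KKT block system:
  [ Q   A^T ] [ x     ]   [-c ]
  [ A    0  ] [ lambda ] = [ b ]

Solving the linear system:
  x*      = (-0.3642, -2.7399, 0.4162)
  lambda* = (-0.2451, -8.4153)
  f(x*)   = 38.9652

x* = (-0.3642, -2.7399, 0.4162), lambda* = (-0.2451, -8.4153)


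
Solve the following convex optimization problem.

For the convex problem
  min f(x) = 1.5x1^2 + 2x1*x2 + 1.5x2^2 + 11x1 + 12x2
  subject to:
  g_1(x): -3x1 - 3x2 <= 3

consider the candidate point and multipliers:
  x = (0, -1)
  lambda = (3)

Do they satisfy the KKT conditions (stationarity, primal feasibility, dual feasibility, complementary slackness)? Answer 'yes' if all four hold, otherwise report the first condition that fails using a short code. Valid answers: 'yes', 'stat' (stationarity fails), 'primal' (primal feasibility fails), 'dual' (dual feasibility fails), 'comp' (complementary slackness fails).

Gradient of f: grad f(x) = Q x + c = (9, 9)
Constraint values g_i(x) = a_i^T x - b_i:
  g_1((0, -1)) = 0
Stationarity residual: grad f(x) + sum_i lambda_i a_i = (0, 0)
  -> stationarity OK
Primal feasibility (all g_i <= 0): OK
Dual feasibility (all lambda_i >= 0): OK
Complementary slackness (lambda_i * g_i(x) = 0 for all i): OK

Verdict: yes, KKT holds.

yes


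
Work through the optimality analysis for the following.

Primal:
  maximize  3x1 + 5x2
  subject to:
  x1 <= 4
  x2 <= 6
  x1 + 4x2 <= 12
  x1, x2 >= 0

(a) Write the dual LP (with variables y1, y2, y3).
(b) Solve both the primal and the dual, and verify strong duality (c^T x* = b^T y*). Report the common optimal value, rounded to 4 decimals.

The standard primal-dual pair for 'max c^T x s.t. A x <= b, x >= 0' is:
  Dual:  min b^T y  s.t.  A^T y >= c,  y >= 0.

So the dual LP is:
  minimize  4y1 + 6y2 + 12y3
  subject to:
    y1 + y3 >= 3
    y2 + 4y3 >= 5
    y1, y2, y3 >= 0

Solving the primal: x* = (4, 2).
  primal value c^T x* = 22.
Solving the dual: y* = (1.75, 0, 1.25).
  dual value b^T y* = 22.
Strong duality: c^T x* = b^T y*. Confirmed.

22


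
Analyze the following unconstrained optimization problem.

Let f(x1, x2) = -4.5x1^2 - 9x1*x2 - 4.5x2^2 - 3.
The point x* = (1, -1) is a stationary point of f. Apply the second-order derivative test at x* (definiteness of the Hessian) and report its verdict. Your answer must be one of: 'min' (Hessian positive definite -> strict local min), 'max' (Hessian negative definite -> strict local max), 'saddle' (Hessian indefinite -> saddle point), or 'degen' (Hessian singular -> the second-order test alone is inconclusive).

Compute the Hessian H = grad^2 f:
  H = [[-9, -9], [-9, -9]]
Verify stationarity: grad f(x*) = H x* + g = (0, 0).
Eigenvalues of H: -18, 0.
H has a zero eigenvalue (singular; negative semidefinite but not definite), so H is neither positive definite, negative definite, nor indefinite. The second-order test alone is inconclusive -> degen.
(Indeed, f is constant along the null direction of H through x*, so x* is not a strict local extremum.)

degen


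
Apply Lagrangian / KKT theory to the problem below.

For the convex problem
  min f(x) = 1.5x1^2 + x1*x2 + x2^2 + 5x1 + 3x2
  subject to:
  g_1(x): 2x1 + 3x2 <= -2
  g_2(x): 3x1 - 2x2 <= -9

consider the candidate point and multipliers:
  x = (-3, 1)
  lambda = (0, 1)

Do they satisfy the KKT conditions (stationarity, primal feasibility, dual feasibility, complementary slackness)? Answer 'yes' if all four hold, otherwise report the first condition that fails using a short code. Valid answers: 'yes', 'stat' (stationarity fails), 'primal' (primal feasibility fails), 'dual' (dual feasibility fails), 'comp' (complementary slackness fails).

Gradient of f: grad f(x) = Q x + c = (-3, 2)
Constraint values g_i(x) = a_i^T x - b_i:
  g_1((-3, 1)) = -1
  g_2((-3, 1)) = -2
Stationarity residual: grad f(x) + sum_i lambda_i a_i = (0, 0)
  -> stationarity OK
Primal feasibility (all g_i <= 0): OK
Dual feasibility (all lambda_i >= 0): OK
Complementary slackness (lambda_i * g_i(x) = 0 for all i): FAILS

Verdict: the first failing condition is complementary_slackness -> comp.

comp


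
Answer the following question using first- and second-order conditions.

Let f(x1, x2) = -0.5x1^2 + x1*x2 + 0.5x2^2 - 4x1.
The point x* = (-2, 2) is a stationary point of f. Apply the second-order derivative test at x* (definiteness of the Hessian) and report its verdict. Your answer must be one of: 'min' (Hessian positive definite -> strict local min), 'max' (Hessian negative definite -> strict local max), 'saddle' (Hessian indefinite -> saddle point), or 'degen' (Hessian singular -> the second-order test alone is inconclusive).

Compute the Hessian H = grad^2 f:
  H = [[-1, 1], [1, 1]]
Verify stationarity: grad f(x*) = H x* + g = (0, 0).
Eigenvalues of H: -1.4142, 1.4142.
Eigenvalues have mixed signs, so H is indefinite -> x* is a saddle point.

saddle


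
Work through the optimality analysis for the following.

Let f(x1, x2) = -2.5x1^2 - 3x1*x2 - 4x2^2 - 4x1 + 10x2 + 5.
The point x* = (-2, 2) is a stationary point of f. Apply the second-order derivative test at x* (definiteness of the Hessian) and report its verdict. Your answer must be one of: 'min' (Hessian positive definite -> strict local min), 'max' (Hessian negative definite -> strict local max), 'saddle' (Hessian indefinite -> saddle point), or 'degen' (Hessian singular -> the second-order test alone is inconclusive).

Compute the Hessian H = grad^2 f:
  H = [[-5, -3], [-3, -8]]
Verify stationarity: grad f(x*) = H x* + g = (0, 0).
Eigenvalues of H: -9.8541, -3.1459.
Both eigenvalues < 0, so H is negative definite -> x* is a strict local max.

max


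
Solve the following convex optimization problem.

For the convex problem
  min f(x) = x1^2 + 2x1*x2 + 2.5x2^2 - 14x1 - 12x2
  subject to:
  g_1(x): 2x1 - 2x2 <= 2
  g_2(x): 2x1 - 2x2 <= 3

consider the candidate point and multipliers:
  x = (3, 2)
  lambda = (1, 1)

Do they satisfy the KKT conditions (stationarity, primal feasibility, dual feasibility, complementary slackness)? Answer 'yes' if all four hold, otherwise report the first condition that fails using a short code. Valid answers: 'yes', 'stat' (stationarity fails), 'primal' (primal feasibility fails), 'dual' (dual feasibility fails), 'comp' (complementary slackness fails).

Gradient of f: grad f(x) = Q x + c = (-4, 4)
Constraint values g_i(x) = a_i^T x - b_i:
  g_1((3, 2)) = 0
  g_2((3, 2)) = -1
Stationarity residual: grad f(x) + sum_i lambda_i a_i = (0, 0)
  -> stationarity OK
Primal feasibility (all g_i <= 0): OK
Dual feasibility (all lambda_i >= 0): OK
Complementary slackness (lambda_i * g_i(x) = 0 for all i): FAILS

Verdict: the first failing condition is complementary_slackness -> comp.

comp


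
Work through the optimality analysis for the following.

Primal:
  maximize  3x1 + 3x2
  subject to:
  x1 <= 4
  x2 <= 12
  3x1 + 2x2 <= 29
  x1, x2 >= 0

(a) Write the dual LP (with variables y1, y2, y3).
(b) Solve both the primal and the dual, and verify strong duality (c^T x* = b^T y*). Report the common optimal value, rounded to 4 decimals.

The standard primal-dual pair for 'max c^T x s.t. A x <= b, x >= 0' is:
  Dual:  min b^T y  s.t.  A^T y >= c,  y >= 0.

So the dual LP is:
  minimize  4y1 + 12y2 + 29y3
  subject to:
    y1 + 3y3 >= 3
    y2 + 2y3 >= 3
    y1, y2, y3 >= 0

Solving the primal: x* = (1.6667, 12).
  primal value c^T x* = 41.
Solving the dual: y* = (0, 1, 1).
  dual value b^T y* = 41.
Strong duality: c^T x* = b^T y*. Confirmed.

41


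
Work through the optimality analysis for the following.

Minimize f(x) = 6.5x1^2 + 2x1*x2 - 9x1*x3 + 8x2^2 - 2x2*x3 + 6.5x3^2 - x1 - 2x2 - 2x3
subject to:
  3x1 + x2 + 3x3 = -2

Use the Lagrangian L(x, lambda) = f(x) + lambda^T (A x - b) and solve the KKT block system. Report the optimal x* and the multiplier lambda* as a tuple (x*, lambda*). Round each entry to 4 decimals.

Form the Lagrangian:
  L(x, lambda) = (1/2) x^T Q x + c^T x + lambda^T (A x - b)
Stationarity (grad_x L = 0): Q x + c + A^T lambda = 0.
Primal feasibility: A x = b.

This gives the KKT block system:
  [ Q   A^T ] [ x     ]   [-c ]
  [ A    0  ] [ lambda ] = [ b ]

Solving the linear system:
  x*      = (-0.3747, 0.0723, -0.3161)
  lambda* = (0.9605)
  f(x*)   = 1.3916

x* = (-0.3747, 0.0723, -0.3161), lambda* = (0.9605)
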